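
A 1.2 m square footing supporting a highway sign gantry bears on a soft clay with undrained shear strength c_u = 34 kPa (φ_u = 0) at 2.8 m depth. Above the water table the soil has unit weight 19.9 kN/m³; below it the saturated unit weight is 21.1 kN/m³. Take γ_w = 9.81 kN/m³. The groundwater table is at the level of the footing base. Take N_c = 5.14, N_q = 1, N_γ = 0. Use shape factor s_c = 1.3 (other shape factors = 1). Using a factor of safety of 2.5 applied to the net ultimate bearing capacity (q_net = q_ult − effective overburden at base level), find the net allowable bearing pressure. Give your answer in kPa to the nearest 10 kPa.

q = γ·D_f = 19.9 × 2.8 = 55.72 kPa.
c·N_c·s_c = 34 × 5.14 × 1.3 = 227.19 kPa
q·N_q = 55.72 × 1 = 55.72 kPa
q_ult = 227.19 + 55.72 = 282.91 kPa.
Net ultimate: q_net = 282.91 − 55.72 = 227.19 kPa.
q_all(net) = 227.19 / 2.5 = 90.875 kPa.

q_all(net) ≈ 90 kPa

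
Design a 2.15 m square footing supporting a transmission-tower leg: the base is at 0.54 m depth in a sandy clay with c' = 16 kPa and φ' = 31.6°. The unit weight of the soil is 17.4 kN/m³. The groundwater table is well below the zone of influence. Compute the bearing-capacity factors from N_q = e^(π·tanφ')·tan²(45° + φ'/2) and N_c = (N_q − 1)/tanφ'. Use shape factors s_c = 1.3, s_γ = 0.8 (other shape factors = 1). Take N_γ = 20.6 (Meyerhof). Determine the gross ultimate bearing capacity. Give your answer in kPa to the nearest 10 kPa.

tan31.6° = 0.6152, so N_q = e^(π×0.6152)·tan²(60.8°) = 6.908 × 3.202 = 22.12.
N_c = (22.12 − 1)/tan31.6° = 34.33.
Overburden at base level: q = 17.4 × 0.54 = 9.396 kPa.
Cohesion term c·N_c·s_c = 16 × 34.326 × 1.3 = 713.97 kPa; surcharge term q·N_q = 9.396 × 22.117 = 207.81 kPa; self-weight term 0.5·γ·B·N_γ·s_γ = 0.5 × 17.4 × 2.15 × 20.6 × 0.8 = 308.26 kPa.
q_ult = 713.97 + 207.81 + 308.26 = 1230 kPa.

q_ult ≈ 1230 kPa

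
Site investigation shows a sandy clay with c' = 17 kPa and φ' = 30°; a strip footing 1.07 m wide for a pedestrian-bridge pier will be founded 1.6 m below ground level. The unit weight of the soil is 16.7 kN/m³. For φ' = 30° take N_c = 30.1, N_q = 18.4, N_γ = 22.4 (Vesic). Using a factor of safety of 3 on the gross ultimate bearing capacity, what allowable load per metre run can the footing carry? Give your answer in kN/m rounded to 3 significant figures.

Effective surcharge at the founding depth q = γ·D_f = 16.7 × 1.6 = 26.72 kPa.
q_ult = c·N_c + q·N_q + 0.5·γ·B·N_γ
     = 17 × 30.1 + 26.72 × 18.4 + 0.5 × 16.7 × 1.07 × 22.4
     = 511.7 + 491.65 + 200.13 = 1203.5 kPa.
Gross allowable pressure q_all = 1203.5 / 3 = 401.16 kPa.
Allowable wall load = q_all × B = 401.16 × 1.07 = 429.24 kN per metre run.

≈ 429 kN/m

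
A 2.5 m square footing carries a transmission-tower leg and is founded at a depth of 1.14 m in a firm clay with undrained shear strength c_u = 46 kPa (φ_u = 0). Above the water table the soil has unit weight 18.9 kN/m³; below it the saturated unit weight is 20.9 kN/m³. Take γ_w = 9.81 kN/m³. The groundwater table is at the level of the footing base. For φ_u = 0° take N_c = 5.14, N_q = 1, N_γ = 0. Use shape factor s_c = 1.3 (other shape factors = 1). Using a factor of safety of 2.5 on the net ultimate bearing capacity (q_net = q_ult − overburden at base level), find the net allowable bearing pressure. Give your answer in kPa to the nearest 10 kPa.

q_all(net) ≈ 120 kPa

Overburden at base level: q = 18.9 × 1.14 = 21.546 kPa.
Cohesion term c·N_c·s_c = 46 × 5.14 × 1.3 = 307.37 kPa; surcharge term q·N_q = 21.546 × 1 = 21.546 kPa.
q_ult = 307.37 + 21.546 = 328.92 kPa.
q_net = 328.92 − 21.546 = 307.37 kPa.
q_all(net) = 307.37 / 2.5 = 122.95 kPa.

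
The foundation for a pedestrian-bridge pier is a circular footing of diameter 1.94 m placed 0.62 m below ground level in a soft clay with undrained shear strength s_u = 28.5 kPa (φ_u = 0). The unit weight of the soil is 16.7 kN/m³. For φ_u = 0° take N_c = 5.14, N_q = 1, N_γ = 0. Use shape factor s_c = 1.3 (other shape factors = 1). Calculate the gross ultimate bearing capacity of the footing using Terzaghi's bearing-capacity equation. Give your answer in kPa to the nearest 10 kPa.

q_ult ≈ 200 kPa

q = γ·D_f = 16.7 × 0.62 = 10.354 kPa.
c·N_c·s_c = 28.5 × 5.14 × 1.3 = 190.44 kPa
q·N_q = 10.354 × 1 = 10.354 kPa
q_ult = 190.44 + 10.354 = 200.79 kPa.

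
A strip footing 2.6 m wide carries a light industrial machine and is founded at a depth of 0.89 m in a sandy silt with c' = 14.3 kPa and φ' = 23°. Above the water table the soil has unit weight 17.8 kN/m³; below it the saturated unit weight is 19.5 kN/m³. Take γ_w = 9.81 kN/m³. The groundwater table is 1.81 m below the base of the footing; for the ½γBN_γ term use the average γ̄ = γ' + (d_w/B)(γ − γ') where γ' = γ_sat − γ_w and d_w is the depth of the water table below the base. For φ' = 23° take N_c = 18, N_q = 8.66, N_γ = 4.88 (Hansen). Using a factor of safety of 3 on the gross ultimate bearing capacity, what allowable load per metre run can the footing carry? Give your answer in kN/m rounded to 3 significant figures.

Effective surcharge at the founding depth q = γ·D_f = 17.8 × 0.89 = 15.842 kPa.
With d_w = 1.81 m < B, γ̄ = 9.69 + (1.81/2.6) × (17.8 − 9.69) = 15.336 kN/m³.
q_ult = c·N_c + q·N_q + 0.5·γ·B·N_γ
     = 14.3 × 18 + 15.842 × 8.66 + 0.5 × 15.336 × 2.6 × 4.88
     = 257.4 + 137.19 + 97.29 = 491.88 kPa.
Gross allowable pressure q_all = 491.88 / 3 = 163.96 kPa.
Allowable wall load = q_all × B = 163.96 × 2.6 = 426.3 kN per metre run.

≈ 426 kN/m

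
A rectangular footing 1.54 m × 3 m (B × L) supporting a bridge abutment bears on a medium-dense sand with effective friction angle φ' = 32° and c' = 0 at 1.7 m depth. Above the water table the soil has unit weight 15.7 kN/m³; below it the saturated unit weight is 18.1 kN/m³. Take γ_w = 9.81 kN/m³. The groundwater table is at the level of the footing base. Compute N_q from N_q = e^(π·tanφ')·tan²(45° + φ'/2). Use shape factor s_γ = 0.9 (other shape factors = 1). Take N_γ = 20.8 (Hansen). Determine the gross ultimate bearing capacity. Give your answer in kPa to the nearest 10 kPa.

q_ult ≈ 740 kPa

tan32° = 0.6249, so N_q = e^(π×0.6249)·tan²(61°) = 7.121 × 3.255 = 23.18.
Effective surcharge at the founding depth q = γ·D_f = 15.7 × 1.7 = 26.69 kPa.
The water table coincides with the base, so in the self-weight term γ → γ' = 8.29 kN/m³.
q_ult = q·N_q + 0.5·γ·B·N_γ·s_γ
     = 26.69 × 23.177 + 0.5 × 8.29 × 1.54 × 20.8 × 0.9
     = 618.59 + 119.5 = 738.08 kPa.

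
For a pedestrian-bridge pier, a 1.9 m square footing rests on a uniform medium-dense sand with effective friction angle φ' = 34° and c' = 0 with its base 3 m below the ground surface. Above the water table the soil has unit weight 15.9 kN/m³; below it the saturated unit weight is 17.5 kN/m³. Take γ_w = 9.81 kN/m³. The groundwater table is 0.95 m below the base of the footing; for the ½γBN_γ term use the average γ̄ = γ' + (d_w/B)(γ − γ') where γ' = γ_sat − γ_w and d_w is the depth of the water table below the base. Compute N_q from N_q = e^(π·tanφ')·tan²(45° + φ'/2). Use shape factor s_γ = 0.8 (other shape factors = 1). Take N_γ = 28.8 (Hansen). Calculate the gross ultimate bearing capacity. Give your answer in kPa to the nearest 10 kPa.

q_ult ≈ 1660 kPa

tan34° = 0.6745, so N_q = e^(π×0.6745)·tan²(62°) = 8.323 × 3.537 = 29.44.
Effective surcharge at the founding depth q = γ·D_f = 15.9 × 3 = 47.7 kPa.
With d_w = 0.95 m < B, γ̄ = 7.69 + (0.95/1.9) × (15.9 − 7.69) = 11.795 kN/m³.
q_ult = q·N_q + 0.5·γ·B·N_γ·s_γ
     = 47.7 × 29.44 + 0.5 × 11.795 × 1.9 × 28.8 × 0.8
     = 1404.3 + 258.17 = 1662.4 kPa.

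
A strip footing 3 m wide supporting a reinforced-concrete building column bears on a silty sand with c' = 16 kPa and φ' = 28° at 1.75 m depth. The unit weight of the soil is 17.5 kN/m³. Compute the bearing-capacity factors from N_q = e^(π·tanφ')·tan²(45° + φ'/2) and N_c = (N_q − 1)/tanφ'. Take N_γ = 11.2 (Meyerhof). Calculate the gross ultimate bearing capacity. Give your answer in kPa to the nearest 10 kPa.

q_ult ≈ 1160 kPa

tan28° = 0.5317, so N_q = e^(π×0.5317)·tan²(59°) = 5.314 × 2.77 = 14.72.
N_c = (14.72 − 1)/tan28° = 25.8.
Overburden at base level: q = 17.5 × 1.75 = 30.625 kPa.
Cohesion term c·N_c = 16 × 25.803 = 412.85 kPa; surcharge term q·N_q = 30.625 × 14.72 = 450.8 kPa; self-weight term 0.5·γ·B·N_γ = 0.5 × 17.5 × 3 × 11.2 = 294 kPa.
q_ult = 412.85 + 450.8 + 294 = 1157.6 kPa.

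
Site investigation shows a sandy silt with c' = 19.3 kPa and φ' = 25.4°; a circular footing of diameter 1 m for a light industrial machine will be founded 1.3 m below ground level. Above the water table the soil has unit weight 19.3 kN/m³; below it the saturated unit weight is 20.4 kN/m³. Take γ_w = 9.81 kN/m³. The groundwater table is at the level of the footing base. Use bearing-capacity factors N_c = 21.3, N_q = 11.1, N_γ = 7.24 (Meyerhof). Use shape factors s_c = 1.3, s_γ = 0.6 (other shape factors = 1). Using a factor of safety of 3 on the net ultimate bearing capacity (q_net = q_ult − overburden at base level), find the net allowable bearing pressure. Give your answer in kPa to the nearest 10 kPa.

Effective surcharge at the founding depth q = γ·D_f = 19.3 × 1.3 = 25.09 kPa.
The water table coincides with the base, so in the self-weight term γ → γ' = 10.59 kN/m³.
q_ult = c·N_c·s_c + q·N_q + 0.5·γ·B·N_γ·s_γ
     = 19.3 × 21.3 × 1.3 + 25.09 × 11.1 + 0.5 × 10.59 × 1 × 7.24 × 0.6
     = 534.42 + 278.5 + 23.001 = 835.92 kPa.
q_net = 835.92 − 25.09 = 810.83 kPa.
q_all(net) = 810.83 / 3 = 270.28 kPa.

q_all(net) ≈ 270 kPa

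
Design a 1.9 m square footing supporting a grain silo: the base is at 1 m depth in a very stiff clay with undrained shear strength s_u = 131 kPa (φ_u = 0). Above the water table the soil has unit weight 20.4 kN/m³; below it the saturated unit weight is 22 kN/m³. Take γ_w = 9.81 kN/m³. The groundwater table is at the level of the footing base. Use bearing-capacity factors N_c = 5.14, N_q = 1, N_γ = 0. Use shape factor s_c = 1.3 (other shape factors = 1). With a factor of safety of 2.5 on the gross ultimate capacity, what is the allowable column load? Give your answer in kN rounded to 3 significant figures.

P_all ≈ 1290 kN

q = γ·D_f = 20.4 × 1 = 20.4 kPa.
c·N_c·s_c = 131 × 5.14 × 1.3 = 875.34 kPa
q·N_q = 20.4 × 1 = 20.4 kPa
q_ult = 875.34 + 20.4 = 895.74 kPa.
Gross allowable pressure q_all = 895.74 / 2.5 = 358.3 kPa.
Footing area = 3.61 m², so allowable column load = 358.3 × 3.61 = 1293.5 kN.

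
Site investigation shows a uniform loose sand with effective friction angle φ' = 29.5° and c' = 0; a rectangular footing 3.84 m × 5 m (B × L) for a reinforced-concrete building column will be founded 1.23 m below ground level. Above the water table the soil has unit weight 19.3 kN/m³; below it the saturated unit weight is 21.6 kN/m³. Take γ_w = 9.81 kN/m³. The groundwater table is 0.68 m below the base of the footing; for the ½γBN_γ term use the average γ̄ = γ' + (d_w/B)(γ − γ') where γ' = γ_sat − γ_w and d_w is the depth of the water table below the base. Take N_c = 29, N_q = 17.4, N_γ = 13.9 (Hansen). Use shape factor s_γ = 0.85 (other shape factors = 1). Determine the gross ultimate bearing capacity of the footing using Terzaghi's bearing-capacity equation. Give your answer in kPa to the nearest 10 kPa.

Effective surcharge at the founding depth q = γ·D_f = 19.3 × 1.23 = 23.739 kPa.
With d_w = 0.68 m < B, γ̄ = 11.79 + (0.68/3.84) × (19.3 − 11.79) = 13.12 kN/m³.
q_ult = q·N_q + 0.5·γ·B·N_γ·s_γ
     = 23.739 × 17.4 + 0.5 × 13.12 × 3.84 × 13.9 × 0.85
     = 413.06 + 297.62 = 710.68 kPa.

q_ult ≈ 710 kPa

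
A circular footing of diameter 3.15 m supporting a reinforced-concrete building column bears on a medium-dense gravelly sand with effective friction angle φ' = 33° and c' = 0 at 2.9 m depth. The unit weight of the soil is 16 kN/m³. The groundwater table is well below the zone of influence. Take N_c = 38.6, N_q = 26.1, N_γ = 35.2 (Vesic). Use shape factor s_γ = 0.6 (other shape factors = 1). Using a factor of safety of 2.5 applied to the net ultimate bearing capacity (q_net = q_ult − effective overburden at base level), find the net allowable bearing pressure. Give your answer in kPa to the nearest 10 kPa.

q_all(net) ≈ 680 kPa

q = γ·D_f = 16 × 2.9 = 46.4 kPa.
q·N_q = 46.4 × 26.1 = 1211 kPa
0.5·γ·B·N_γ·s_γ = 0.5 × 16 × 3.15 × 35.2 × 0.6 = 532.22 kPa
q_ult = 1211 + 532.22 = 1743.3 kPa.
Net ultimate: q_net = 1743.3 − 46.4 = 1696.9 kPa.
q_all(net) = 1696.9 / 2.5 = 678.75 kPa.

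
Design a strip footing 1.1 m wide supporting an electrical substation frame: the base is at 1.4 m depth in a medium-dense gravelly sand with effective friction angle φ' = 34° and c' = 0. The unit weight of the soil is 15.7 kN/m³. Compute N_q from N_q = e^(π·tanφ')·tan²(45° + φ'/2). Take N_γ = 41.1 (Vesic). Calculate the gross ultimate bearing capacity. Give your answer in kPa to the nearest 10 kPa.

q_ult ≈ 1000 kPa

tan34° = 0.6745, so N_q = e^(π×0.6745)·tan²(62°) = 8.323 × 3.537 = 29.44.
q = γ·D_f = 15.7 × 1.4 = 21.98 kPa.
q·N_q = 21.98 × 29.44 = 647.09 kPa
0.5·γ·B·N_γ = 0.5 × 15.7 × 1.1 × 41.1 = 354.9 kPa
q_ult = 647.09 + 354.9 = 1002 kPa.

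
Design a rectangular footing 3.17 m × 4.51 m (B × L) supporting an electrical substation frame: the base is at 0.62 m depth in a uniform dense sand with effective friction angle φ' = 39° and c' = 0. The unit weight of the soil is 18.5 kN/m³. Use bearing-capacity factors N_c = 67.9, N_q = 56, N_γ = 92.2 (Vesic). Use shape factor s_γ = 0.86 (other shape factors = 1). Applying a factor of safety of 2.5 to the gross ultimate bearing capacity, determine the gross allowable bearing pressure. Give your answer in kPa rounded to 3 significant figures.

q_all ≈ 1190 kPa

Overburden at base level: q = 18.5 × 0.62 = 11.47 kPa.
Surcharge term q·N_q = 11.47 × 56 = 642.32 kPa; self-weight term 0.5·γ·B·N_γ·s_γ = 0.5 × 18.5 × 3.17 × 92.2 × 0.86 = 2325 kPa.
q_ult = 642.32 + 2325 = 2967.4 kPa.
q_all = q_ult / FS = 2967.4 / 2.5 = 1186.9 kPa.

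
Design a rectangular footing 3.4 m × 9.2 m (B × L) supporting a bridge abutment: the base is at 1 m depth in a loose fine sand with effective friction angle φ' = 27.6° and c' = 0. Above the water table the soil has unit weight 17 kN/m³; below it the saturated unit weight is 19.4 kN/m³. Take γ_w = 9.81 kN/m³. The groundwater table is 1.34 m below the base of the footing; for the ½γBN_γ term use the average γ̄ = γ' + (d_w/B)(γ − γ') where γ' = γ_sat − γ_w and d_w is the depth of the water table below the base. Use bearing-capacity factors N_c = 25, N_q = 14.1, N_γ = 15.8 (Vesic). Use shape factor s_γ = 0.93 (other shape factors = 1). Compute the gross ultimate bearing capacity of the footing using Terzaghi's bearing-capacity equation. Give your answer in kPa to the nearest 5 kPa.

Effective surcharge at the founding depth q = γ·D_f = 17 × 1 = 17 kPa.
With d_w = 1.34 m < B, γ̄ = 9.59 + (1.34/3.4) × (17 − 9.59) = 12.51 kN/m³.
q_ult = q·N_q + 0.5·γ·B·N_γ·s_γ
     = 17 × 14.1 + 0.5 × 12.51 × 3.4 × 15.8 × 0.93
     = 239.7 + 312.51 = 552.21 kPa.

q_ult ≈ 550 kPa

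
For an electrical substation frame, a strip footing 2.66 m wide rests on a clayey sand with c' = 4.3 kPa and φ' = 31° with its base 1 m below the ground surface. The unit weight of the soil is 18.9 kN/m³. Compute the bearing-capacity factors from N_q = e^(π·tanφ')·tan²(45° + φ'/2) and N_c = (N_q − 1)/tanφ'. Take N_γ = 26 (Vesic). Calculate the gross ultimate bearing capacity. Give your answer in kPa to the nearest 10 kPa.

q_ult ≈ 1180 kPa

tan31° = 0.6009, so N_q = e^(π×0.6009)·tan²(60.5°) = 6.604 × 3.124 = 20.63.
N_c = (20.63 − 1)/tan31° = 32.67.
q = γ·D_f = 18.9 × 1 = 18.9 kPa.
c·N_c = 4.3 × 32.671 = 140.49 kPa
q·N_q = 18.9 × 20.631 = 389.92 kPa
0.5·γ·B·N_γ = 0.5 × 18.9 × 2.66 × 26 = 653.56 kPa
q_ult = 140.49 + 389.92 + 653.56 = 1184 kPa.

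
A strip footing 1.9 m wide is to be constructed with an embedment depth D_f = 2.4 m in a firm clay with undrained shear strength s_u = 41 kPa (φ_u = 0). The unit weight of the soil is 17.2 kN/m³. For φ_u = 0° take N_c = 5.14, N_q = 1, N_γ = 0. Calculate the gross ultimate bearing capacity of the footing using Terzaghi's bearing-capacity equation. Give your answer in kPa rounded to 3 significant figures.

q = γ·D_f = 17.2 × 2.4 = 41.28 kPa.
c·N_c = 41 × 5.14 = 210.74 kPa
q·N_q = 41.28 × 1 = 41.28 kPa
q_ult = 210.74 + 41.28 = 252.02 kPa.

q_ult ≈ 252 kPa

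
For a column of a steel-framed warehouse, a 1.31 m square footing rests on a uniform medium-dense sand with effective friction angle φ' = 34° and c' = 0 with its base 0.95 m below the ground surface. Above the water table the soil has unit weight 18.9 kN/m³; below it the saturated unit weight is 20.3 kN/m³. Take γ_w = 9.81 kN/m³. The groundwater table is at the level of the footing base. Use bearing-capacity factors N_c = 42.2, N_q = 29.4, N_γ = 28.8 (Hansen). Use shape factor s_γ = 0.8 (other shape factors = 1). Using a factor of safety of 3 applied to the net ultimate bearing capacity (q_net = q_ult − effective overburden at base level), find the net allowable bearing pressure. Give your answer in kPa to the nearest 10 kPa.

q_all(net) ≈ 220 kPa

Overburden at base level: q = 18.9 × 0.95 = 17.955 kPa.
Below the base the soil is submerged, so the ½γBN_γ term uses γ' = 20.3 − 9.81 = 10.49 kN/m³.
Surcharge term q·N_q = 17.955 × 29.4 = 527.88 kPa; self-weight term 0.5·γ·B·N_γ·s_γ = 0.5 × 10.49 × 1.31 × 28.8 × 0.8 = 158.31 kPa.
q_ult = 527.88 + 158.31 = 686.18 kPa.
Net ultimate: q_net = 686.18 − 17.955 = 668.23 kPa.
q_all(net) = 668.23 / 3 = 222.74 kPa.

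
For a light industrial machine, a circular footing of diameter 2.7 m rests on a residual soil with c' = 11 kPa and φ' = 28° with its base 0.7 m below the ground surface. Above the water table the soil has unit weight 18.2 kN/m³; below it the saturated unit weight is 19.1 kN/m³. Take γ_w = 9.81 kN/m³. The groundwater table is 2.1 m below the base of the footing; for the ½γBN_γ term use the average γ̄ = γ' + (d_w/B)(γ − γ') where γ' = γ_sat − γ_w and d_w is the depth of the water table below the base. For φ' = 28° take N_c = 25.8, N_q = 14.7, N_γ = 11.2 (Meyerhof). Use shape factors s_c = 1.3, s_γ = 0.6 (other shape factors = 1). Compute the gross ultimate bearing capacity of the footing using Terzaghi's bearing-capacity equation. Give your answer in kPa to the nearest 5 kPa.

q_ult ≈ 705 kPa

Overburden at base level: q = 18.2 × 0.7 = 12.74 kPa.
The water table is 2.1 m below the base (< B = 2.7 m), so the ½γBN_γ term uses γ̄ = γ' + (d_w/B)(γ − γ') = 9.29 + (2.1/2.7)(18.2 − 9.29) = 16.22 kN/m³.
Cohesion term c·N_c·s_c = 11 × 25.8 × 1.3 = 368.94 kPa; surcharge term q·N_q = 12.74 × 14.7 = 187.28 kPa; self-weight term 0.5·γ·B·N_γ·s_γ = 0.5 × 16.22 × 2.7 × 11.2 × 0.6 = 147.15 kPa.
q_ult = 368.94 + 187.28 + 147.15 = 703.37 kPa.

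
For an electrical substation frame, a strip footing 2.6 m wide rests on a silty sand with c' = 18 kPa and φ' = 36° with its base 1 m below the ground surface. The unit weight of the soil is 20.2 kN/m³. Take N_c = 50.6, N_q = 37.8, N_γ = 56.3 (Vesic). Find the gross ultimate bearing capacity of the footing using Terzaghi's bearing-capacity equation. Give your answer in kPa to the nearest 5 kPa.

q_ult ≈ 3155 kPa

Effective surcharge at the founding depth q = γ·D_f = 20.2 × 1 = 20.2 kPa.
q_ult = c·N_c + q·N_q + 0.5·γ·B·N_γ
     = 18 × 50.6 + 20.2 × 37.8 + 0.5 × 20.2 × 2.6 × 56.3
     = 910.8 + 763.56 + 1478.4 = 3152.8 kPa.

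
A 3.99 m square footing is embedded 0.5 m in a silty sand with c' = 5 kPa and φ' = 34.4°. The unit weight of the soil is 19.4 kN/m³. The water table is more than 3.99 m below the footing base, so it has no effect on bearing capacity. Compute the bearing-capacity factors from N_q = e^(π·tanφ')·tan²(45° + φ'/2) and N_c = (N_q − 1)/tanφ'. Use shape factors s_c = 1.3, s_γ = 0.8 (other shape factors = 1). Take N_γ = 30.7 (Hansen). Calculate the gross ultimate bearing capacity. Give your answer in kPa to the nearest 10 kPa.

q_ult ≈ 1530 kPa

tan34.4° = 0.6847, so N_q = e^(π×0.6847)·tan²(62.2°) = 8.594 × 3.597 = 30.92.
N_c = (30.92 − 1)/tan34.4° = 43.69.
Overburden at base level: q = 19.4 × 0.5 = 9.7 kPa.
Cohesion term c·N_c·s_c = 5 × 43.692 × 1.3 = 284 kPa; surcharge term q·N_q = 9.7 × 30.917 = 299.89 kPa; self-weight term 0.5·γ·B·N_γ·s_γ = 0.5 × 19.4 × 3.99 × 30.7 × 0.8 = 950.55 kPa.
q_ult = 284 + 299.89 + 950.55 = 1534.4 kPa.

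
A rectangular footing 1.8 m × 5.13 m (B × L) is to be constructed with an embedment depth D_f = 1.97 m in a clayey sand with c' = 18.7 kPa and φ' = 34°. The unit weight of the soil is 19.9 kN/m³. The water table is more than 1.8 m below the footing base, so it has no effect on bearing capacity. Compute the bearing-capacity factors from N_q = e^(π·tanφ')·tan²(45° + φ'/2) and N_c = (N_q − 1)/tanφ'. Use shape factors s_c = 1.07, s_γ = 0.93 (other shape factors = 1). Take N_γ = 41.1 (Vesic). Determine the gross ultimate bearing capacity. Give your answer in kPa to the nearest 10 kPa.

tan34° = 0.6745, so N_q = e^(π×0.6745)·tan²(62°) = 8.323 × 3.537 = 29.44.
N_c = (29.44 − 1)/tan34° = 42.16.
Overburden at base level: q = 19.9 × 1.97 = 39.203 kPa.
Cohesion term c·N_c·s_c = 18.7 × 42.164 × 1.07 = 843.65 kPa; surcharge term q·N_q = 39.203 × 29.44 = 1154.1 kPa; self-weight term 0.5·γ·B·N_γ·s_γ = 0.5 × 19.9 × 1.8 × 41.1 × 0.93 = 684.57 kPa.
q_ult = 843.65 + 1154.1 + 684.57 = 2682.4 kPa.

q_ult ≈ 2680 kPa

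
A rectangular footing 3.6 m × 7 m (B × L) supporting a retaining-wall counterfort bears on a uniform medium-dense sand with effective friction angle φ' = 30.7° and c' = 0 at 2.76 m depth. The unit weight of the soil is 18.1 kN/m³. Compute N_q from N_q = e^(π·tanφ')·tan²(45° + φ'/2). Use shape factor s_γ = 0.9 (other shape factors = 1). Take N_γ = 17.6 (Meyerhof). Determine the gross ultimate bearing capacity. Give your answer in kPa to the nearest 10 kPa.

q_ult ≈ 1510 kPa

tan30.7° = 0.5938, so N_q = e^(π×0.5938)·tan²(60.35°) = 6.458 × 3.086 = 19.93.
Overburden at base level: q = 18.1 × 2.76 = 49.956 kPa.
Surcharge term q·N_q = 49.956 × 19.931 = 995.67 kPa; self-weight term 0.5·γ·B·N_γ·s_γ = 0.5 × 18.1 × 3.6 × 17.6 × 0.9 = 516.07 kPa.
q_ult = 995.67 + 516.07 = 1511.7 kPa.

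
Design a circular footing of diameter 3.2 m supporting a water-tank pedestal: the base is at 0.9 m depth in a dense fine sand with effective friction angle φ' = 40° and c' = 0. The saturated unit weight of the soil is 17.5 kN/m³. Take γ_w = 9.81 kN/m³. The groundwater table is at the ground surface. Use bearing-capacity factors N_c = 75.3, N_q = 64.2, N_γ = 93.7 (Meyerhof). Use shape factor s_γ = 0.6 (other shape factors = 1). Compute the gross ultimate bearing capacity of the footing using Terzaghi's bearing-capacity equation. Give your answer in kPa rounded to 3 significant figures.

q_ult ≈ 1140 kPa

Water table at ground surface, so effective unit weight γ' = 17.5 − 9.81 = 7.69 kN/m³ is used throughout; overburden q = 7.69 × 0.9 = 6.921 kPa; the same γ' applies in the ½γBN_γ term.
Surcharge term q·N_q = 6.921 × 64.2 = 444.33 kPa; self-weight term 0.5·γ·B·N_γ·s_γ = 0.5 × 7.69 × 3.2 × 93.7 × 0.6 = 691.73 kPa.
q_ult = 444.33 + 691.73 = 1136.1 kPa.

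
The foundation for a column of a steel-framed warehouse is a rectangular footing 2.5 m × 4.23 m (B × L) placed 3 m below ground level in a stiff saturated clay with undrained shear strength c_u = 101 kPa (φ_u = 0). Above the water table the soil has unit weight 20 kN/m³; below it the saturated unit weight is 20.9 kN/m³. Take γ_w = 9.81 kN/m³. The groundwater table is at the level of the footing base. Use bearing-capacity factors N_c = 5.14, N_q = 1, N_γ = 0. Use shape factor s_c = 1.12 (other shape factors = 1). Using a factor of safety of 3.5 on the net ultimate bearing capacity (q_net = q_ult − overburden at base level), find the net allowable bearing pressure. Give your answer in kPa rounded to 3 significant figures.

q = γ·D_f = 20 × 3 = 60 kPa.
c·N_c·s_c = 101 × 5.14 × 1.12 = 581.44 kPa
q·N_q = 60 × 1 = 60 kPa
q_ult = 581.44 + 60 = 641.44 kPa.
q_net = 641.44 − 60 = 581.44 kPa.
q_all(net) = 581.44 / 3.5 = 166.12 kPa.

q_all(net) ≈ 166 kPa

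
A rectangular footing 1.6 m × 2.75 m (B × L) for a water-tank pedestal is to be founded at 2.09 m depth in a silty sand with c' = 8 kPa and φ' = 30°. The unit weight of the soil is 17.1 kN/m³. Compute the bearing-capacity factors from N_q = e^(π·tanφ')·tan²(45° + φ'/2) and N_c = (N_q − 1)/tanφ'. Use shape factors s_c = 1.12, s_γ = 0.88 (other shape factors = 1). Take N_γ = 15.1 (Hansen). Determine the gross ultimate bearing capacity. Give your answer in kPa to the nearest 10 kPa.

q_ult ≈ 1110 kPa

tan30° = 0.5774, so N_q = e^(π×0.5774)·tan²(60°) = 6.134 × 3.0 = 18.4.
N_c = (18.4 − 1)/tan30° = 30.14.
Effective surcharge at the founding depth q = γ·D_f = 17.1 × 2.09 = 35.739 kPa.
q_ult = c·N_c·s_c + q·N_q + 0.5·γ·B·N_γ·s_γ
     = 8 × 30.14 × 1.12 + 35.739 × 18.401 + 0.5 × 17.1 × 1.6 × 15.1 × 0.88
     = 270.05 + 657.64 + 181.78 = 1109.5 kPa.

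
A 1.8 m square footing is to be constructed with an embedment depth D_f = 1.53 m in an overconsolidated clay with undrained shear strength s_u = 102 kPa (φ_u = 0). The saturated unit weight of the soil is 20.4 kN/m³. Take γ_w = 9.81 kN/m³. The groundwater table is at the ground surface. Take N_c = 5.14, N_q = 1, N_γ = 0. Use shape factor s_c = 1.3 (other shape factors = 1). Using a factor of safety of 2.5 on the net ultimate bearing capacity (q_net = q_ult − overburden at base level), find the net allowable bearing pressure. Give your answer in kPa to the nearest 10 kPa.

γ' = 20.4 − 9.81 = 10.59 kN/m³ (submerged throughout). q = 10.59 × 1.53 = 16.203 kPa.
c·N_c·s_c = 102 × 5.14 × 1.3 = 681.56 kPa
q·N_q = 16.203 × 1 = 16.203 kPa
q_ult = 681.56 + 16.203 = 697.77 kPa.
q_net = 697.77 − 16.203 = 681.56 kPa.
q_all(net) = 681.56 / 2.5 = 272.63 kPa.

q_all(net) ≈ 270 kPa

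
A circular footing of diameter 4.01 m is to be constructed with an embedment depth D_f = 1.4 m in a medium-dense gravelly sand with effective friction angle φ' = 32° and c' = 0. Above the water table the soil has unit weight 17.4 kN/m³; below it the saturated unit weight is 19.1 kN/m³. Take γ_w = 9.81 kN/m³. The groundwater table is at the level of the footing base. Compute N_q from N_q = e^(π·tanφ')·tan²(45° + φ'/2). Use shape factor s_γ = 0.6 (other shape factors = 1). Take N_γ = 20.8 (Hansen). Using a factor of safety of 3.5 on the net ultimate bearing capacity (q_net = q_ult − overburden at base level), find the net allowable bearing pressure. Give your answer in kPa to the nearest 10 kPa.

N_q = e^(π·tan32°)·tan²(61°) = 23.18.
Effective surcharge at the founding depth q = γ·D_f = 17.4 × 1.4 = 24.36 kPa.
The water table coincides with the base, so in the self-weight term γ → γ' = 9.29 kN/m³.
q_ult = q·N_q + 0.5·γ·B·N_γ·s_γ
     = 24.36 × 23.177 + 0.5 × 9.29 × 4.01 × 20.8 × 0.6
     = 564.59 + 232.46 = 797.04 kPa.
q_net = 797.04 − 24.36 = 772.68 kPa.
q_all(net) = 772.68 / 3.5 = 220.77 kPa.

q_all(net) ≈ 220 kPa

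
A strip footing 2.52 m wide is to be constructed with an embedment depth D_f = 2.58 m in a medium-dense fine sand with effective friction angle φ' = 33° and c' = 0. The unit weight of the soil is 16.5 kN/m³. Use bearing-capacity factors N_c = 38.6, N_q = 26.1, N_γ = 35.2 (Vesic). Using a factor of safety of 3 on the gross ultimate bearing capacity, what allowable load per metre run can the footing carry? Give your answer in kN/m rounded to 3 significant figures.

q = γ·D_f = 16.5 × 2.58 = 42.57 kPa.
q·N_q = 42.57 × 26.1 = 1111.1 kPa
0.5·γ·B·N_γ = 0.5 × 16.5 × 2.52 × 35.2 = 731.81 kPa
q_ult = 1111.1 + 731.81 = 1842.9 kPa.
Gross allowable pressure q_all = 1842.9 / 3 = 614.29 kPa.
Allowable wall load = q_all × B = 614.29 × 2.52 = 1548 kN per metre run.

≈ 1550 kN/m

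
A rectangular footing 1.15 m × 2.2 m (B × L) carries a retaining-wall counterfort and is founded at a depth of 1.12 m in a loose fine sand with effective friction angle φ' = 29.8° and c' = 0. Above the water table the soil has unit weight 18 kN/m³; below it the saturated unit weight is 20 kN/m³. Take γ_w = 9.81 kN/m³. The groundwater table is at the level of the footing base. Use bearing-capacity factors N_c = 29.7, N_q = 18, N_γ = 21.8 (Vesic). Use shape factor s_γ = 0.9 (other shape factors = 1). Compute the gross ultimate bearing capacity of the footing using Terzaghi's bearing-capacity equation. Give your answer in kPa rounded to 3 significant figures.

Effective surcharge at the founding depth q = γ·D_f = 18 × 1.12 = 20.16 kPa.
The water table coincides with the base, so in the self-weight term γ → γ' = 10.19 kN/m³.
q_ult = q·N_q + 0.5·γ·B·N_γ·s_γ
     = 20.16 × 18 + 0.5 × 10.19 × 1.15 × 21.8 × 0.9
     = 362.88 + 114.96 = 477.84 kPa.

q_ult ≈ 478 kPa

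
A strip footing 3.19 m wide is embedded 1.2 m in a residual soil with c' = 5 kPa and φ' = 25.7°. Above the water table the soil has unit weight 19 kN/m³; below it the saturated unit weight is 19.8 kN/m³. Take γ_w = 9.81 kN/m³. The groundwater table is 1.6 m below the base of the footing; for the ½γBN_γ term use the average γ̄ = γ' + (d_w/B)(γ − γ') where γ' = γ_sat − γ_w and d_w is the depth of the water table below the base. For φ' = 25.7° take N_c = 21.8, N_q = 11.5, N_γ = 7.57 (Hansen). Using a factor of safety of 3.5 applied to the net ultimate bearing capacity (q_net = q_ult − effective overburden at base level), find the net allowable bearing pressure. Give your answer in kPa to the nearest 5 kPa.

q = γ·D_f = 19 × 1.2 = 22.8 kPa.
γ' = 9.99 kN/m³; averaging over the depth B below the base, γ̄ = γ' + (d_w/B)(γ − γ') = 14.509 kN/m³.
c·N_c = 5 × 21.8 = 109 kPa
q·N_q = 22.8 × 11.5 = 262.2 kPa
0.5·γ·B·N_γ = 0.5 × 14.509 × 3.19 × 7.57 = 175.19 kPa
q_ult = 109 + 262.2 + 175.19 = 546.39 kPa.
Net ultimate: q_net = 546.39 − 22.8 = 523.59 kPa.
q_all(net) = 523.59 / 3.5 = 149.6 kPa.

q_all(net) ≈ 150 kPa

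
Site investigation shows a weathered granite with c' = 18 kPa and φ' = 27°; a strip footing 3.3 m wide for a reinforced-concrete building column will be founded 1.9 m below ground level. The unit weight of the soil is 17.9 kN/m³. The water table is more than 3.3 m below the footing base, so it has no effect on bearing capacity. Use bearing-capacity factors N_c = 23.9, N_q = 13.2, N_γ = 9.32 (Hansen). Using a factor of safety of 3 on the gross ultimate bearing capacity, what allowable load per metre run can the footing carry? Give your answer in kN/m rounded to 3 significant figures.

≈ 1270 kN/m

Effective surcharge at the founding depth q = γ·D_f = 17.9 × 1.9 = 34.01 kPa.
q_ult = c·N_c + q·N_q + 0.5·γ·B·N_γ
     = 18 × 23.9 + 34.01 × 13.2 + 0.5 × 17.9 × 3.3 × 9.32
     = 430.2 + 448.93 + 275.27 = 1154.4 kPa.
Gross allowable pressure q_all = 1154.4 / 3 = 384.8 kPa.
Allowable wall load = q_all × B = 384.8 × 3.3 = 1269.8 kN per metre run.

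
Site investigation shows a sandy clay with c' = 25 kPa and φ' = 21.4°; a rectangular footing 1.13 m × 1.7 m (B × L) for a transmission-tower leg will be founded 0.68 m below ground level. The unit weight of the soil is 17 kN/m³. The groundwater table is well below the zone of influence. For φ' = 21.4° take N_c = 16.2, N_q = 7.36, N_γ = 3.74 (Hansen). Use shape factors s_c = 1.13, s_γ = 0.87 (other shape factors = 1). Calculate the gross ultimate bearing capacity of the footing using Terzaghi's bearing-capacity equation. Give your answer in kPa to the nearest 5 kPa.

Overburden at base level: q = 17 × 0.68 = 11.56 kPa.
Cohesion term c·N_c·s_c = 25 × 16.2 × 1.13 = 457.65 kPa; surcharge term q·N_q = 11.56 × 7.36 = 85.082 kPa; self-weight term 0.5·γ·B·N_γ·s_γ = 0.5 × 17 × 1.13 × 3.74 × 0.87 = 31.253 kPa.
q_ult = 457.65 + 85.082 + 31.253 = 573.98 kPa.

q_ult ≈ 575 kPa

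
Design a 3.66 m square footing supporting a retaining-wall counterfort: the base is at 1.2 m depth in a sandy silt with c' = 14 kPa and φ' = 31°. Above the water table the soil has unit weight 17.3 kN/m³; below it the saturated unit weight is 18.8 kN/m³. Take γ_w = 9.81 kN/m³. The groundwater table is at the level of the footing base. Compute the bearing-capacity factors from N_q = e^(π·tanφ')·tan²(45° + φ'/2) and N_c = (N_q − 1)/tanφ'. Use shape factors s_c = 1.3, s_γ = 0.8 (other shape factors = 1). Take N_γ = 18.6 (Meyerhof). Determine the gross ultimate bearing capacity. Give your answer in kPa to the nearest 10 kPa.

tan31° = 0.6009, so N_q = e^(π×0.6009)·tan²(60.5°) = 6.604 × 3.124 = 20.63.
N_c = (20.63 − 1)/tan31° = 32.67.
Effective surcharge at the founding depth q = γ·D_f = 17.3 × 1.2 = 20.76 kPa.
The water table coincides with the base, so in the self-weight term γ → γ' = 8.99 kN/m³.
q_ult = c·N_c·s_c + q·N_q + 0.5·γ·B·N_γ·s_γ
     = 14 × 32.671 × 1.3 + 20.76 × 20.631 + 0.5 × 8.99 × 3.66 × 18.6 × 0.8
     = 594.61 + 428.3 + 244.8 = 1267.7 kPa.

q_ult ≈ 1270 kPa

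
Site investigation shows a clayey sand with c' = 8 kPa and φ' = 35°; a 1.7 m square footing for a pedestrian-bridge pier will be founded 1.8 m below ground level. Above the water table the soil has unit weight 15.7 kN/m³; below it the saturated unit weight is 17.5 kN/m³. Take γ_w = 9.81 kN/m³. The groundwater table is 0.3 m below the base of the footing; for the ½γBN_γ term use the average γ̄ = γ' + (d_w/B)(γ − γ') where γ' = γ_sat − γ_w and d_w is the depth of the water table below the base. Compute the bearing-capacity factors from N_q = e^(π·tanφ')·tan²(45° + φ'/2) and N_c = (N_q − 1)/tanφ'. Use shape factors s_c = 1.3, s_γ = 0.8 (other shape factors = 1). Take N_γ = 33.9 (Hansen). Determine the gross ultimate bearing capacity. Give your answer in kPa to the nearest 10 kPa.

q_ult ≈ 1630 kPa

tan35° = 0.7002, so N_q = e^(π×0.7002)·tan²(62.5°) = 9.023 × 3.69 = 33.3.
N_c = (33.3 − 1)/tan35° = 46.12.
q = γ·D_f = 15.7 × 1.8 = 28.26 kPa.
γ' = 7.69 kN/m³; averaging over the depth B below the base, γ̄ = γ' + (d_w/B)(γ − γ') = 9.1035 kN/m³.
c·N_c·s_c = 8 × 46.124 × 1.3 = 479.69 kPa
q·N_q = 28.26 × 33.296 = 940.95 kPa
0.5·γ·B·N_γ·s_γ = 0.5 × 9.1035 × 1.7 × 33.9 × 0.8 = 209.85 kPa
q_ult = 479.69 + 940.95 + 209.85 = 1630.5 kPa.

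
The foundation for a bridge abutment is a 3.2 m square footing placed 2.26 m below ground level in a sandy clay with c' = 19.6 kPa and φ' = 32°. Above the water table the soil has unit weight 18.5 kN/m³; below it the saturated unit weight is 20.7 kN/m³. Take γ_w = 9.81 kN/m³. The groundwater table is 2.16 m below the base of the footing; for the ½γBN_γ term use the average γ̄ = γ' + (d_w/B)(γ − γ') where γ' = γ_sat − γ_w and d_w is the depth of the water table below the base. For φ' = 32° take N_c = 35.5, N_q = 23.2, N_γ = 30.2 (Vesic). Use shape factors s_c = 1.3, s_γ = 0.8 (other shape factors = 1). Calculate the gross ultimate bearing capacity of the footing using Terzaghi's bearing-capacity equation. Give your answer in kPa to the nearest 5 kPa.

Effective surcharge at the founding depth q = γ·D_f = 18.5 × 2.26 = 41.81 kPa.
With d_w = 2.16 m < B, γ̄ = 10.89 + (2.16/3.2) × (18.5 − 10.89) = 16.027 kN/m³.
q_ult = c·N_c·s_c + q·N_q + 0.5·γ·B·N_γ·s_γ
     = 19.6 × 35.5 × 1.3 + 41.81 × 23.2 + 0.5 × 16.027 × 3.2 × 30.2 × 0.8
     = 904.54 + 969.99 + 619.53 = 2494.1 kPa.

q_ult ≈ 2495 kPa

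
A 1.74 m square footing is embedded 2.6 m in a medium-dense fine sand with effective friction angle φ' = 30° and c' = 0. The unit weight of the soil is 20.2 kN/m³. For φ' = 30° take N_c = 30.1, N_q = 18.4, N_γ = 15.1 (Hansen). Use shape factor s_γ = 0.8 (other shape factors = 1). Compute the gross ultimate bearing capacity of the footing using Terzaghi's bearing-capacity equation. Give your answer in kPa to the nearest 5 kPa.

q = γ·D_f = 20.2 × 2.6 = 52.52 kPa.
q·N_q = 52.52 × 18.4 = 966.37 kPa
0.5·γ·B·N_γ·s_γ = 0.5 × 20.2 × 1.74 × 15.1 × 0.8 = 212.29 kPa
q_ult = 966.37 + 212.29 = 1178.7 kPa.

q_ult ≈ 1180 kPa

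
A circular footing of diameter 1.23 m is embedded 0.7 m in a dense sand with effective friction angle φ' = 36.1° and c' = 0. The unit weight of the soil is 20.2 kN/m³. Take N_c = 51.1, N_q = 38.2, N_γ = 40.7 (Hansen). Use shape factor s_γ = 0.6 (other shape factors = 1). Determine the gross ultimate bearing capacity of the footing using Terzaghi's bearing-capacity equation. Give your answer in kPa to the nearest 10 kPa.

q_ult ≈ 840 kPa

q = γ·D_f = 20.2 × 0.7 = 14.14 kPa.
q·N_q = 14.14 × 38.2 = 540.15 kPa
0.5·γ·B·N_γ·s_γ = 0.5 × 20.2 × 1.23 × 40.7 × 0.6 = 303.37 kPa
q_ult = 540.15 + 303.37 = 843.52 kPa.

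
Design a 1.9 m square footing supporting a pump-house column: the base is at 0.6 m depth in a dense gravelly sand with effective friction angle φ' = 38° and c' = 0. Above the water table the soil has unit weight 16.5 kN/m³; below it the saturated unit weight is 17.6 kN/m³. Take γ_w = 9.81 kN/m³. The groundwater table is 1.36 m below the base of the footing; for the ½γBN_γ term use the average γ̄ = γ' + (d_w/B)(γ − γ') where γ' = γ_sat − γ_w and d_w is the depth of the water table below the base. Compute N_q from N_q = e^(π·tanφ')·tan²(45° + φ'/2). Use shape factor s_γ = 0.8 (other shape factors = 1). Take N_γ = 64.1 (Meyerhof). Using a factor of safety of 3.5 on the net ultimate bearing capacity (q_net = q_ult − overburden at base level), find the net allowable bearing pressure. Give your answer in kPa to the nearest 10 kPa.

N_q = e^(π·tan38°)·tan²(64°) = 48.93.
q = γ·D_f = 16.5 × 0.6 = 9.9 kPa.
γ' = 7.79 kN/m³; averaging over the depth B below the base, γ̄ = γ' + (d_w/B)(γ − γ') = 14.025 kN/m³.
q·N_q = 9.9 × 48.933 = 484.44 kPa
0.5·γ·B·N_γ·s_γ = 0.5 × 14.025 × 1.9 × 64.1 × 0.8 = 683.22 kPa
q_ult = 484.44 + 683.22 = 1167.7 kPa.
q_net = 1167.7 − 9.9 = 1157.8 kPa.
q_all(net) = 1157.8 / 3.5 = 330.79 kPa.

q_all(net) ≈ 330 kPa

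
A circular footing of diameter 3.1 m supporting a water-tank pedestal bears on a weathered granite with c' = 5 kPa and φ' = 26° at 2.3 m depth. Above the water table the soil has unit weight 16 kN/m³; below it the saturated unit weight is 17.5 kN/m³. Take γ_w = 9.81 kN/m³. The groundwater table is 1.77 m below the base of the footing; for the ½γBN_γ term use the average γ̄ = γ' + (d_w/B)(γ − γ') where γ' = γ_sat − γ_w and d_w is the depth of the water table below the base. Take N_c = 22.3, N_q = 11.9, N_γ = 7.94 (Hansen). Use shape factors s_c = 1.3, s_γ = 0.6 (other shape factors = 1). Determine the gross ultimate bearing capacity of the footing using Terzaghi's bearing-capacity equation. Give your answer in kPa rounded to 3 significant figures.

q_ult ≈ 675 kPa

Effective surcharge at the founding depth q = γ·D_f = 16 × 2.3 = 36.8 kPa.
With d_w = 1.77 m < B, γ̄ = 7.69 + (1.77/3.1) × (16 − 7.69) = 12.435 kN/m³.
q_ult = c·N_c·s_c + q·N_q + 0.5·γ·B·N_γ·s_γ
     = 5 × 22.3 × 1.3 + 36.8 × 11.9 + 0.5 × 12.435 × 3.1 × 7.94 × 0.6
     = 144.95 + 437.92 + 91.821 = 674.69 kPa.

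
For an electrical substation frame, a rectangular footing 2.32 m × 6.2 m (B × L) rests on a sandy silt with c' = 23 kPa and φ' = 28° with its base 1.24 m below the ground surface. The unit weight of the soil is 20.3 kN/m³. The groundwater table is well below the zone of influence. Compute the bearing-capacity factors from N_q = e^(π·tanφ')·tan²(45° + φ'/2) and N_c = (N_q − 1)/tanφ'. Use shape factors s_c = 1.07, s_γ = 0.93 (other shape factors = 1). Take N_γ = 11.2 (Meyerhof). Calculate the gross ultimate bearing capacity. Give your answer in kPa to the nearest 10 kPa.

tan28° = 0.5317, so N_q = e^(π×0.5317)·tan²(59°) = 5.314 × 2.77 = 14.72.
N_c = (14.72 − 1)/tan28° = 25.8.
Overburden at base level: q = 20.3 × 1.24 = 25.172 kPa.
Cohesion term c·N_c·s_c = 23 × 25.803 × 1.07 = 635.02 kPa; surcharge term q·N_q = 25.172 × 14.72 = 370.53 kPa; self-weight term 0.5·γ·B·N_γ·s_γ = 0.5 × 20.3 × 2.32 × 11.2 × 0.93 = 245.28 kPa.
q_ult = 635.02 + 370.53 + 245.28 = 1250.8 kPa.

q_ult ≈ 1250 kPa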